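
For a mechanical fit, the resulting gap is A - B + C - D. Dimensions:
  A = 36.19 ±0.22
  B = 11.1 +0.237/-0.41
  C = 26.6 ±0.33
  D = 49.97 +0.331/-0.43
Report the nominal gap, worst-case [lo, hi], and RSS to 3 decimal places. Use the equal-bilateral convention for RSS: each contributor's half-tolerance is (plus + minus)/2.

nominal=1.720 wc=[0.602,3.110] rss=0.638

Stack each dimension's contribution:
  +A: nom +36.190 → Σnom=36.190; wc +0.220/-0.220 → slack +0.220/-0.220; half-tol=0.220, Σhalf²=0.048400
  -B: nom -11.100 → Σnom=25.090; wc +0.410/-0.237 → slack +0.630/-0.457; half-tol=0.324, Σhalf²=0.153052
  +C: nom +26.600 → Σnom=51.690; wc +0.330/-0.330 → slack +0.960/-0.787; half-tol=0.330, Σhalf²=0.261952
  -D: nom -49.970 → Σnom=1.720; wc +0.430/-0.331 → slack +1.390/-1.118; half-tol=0.381, Σhalf²=0.406732
Nominal = 1.720. Worst-case = [1.720 - 1.118, 1.720 + 1.390] = [0.602, 3.110]. RSS = √0.406732 = 0.638.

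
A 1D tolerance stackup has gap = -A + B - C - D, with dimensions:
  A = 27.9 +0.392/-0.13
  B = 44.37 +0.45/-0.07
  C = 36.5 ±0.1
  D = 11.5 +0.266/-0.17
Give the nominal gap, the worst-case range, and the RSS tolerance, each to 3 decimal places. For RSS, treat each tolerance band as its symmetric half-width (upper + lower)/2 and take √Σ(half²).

nominal=-31.530 wc=[-32.358,-30.680] rss=0.440

Stack each dimension's contribution:
  -A: nom -27.900 → Σnom=-27.900; wc +0.130/-0.392 → slack +0.130/-0.392; half-tol=0.261, Σhalf²=0.068121
  +B: nom +44.370 → Σnom=16.470; wc +0.450/-0.070 → slack +0.580/-0.462; half-tol=0.260, Σhalf²=0.135721
  -C: nom -36.500 → Σnom=-20.030; wc +0.100/-0.100 → slack +0.680/-0.562; half-tol=0.100, Σhalf²=0.145721
  -D: nom -11.500 → Σnom=-31.530; wc +0.170/-0.266 → slack +0.850/-0.828; half-tol=0.218, Σhalf²=0.193245
Nominal = -31.530. Worst-case = [-31.530 - 0.828, -31.530 + 0.850] = [-32.358, -30.680]. RSS = √0.193245 = 0.440.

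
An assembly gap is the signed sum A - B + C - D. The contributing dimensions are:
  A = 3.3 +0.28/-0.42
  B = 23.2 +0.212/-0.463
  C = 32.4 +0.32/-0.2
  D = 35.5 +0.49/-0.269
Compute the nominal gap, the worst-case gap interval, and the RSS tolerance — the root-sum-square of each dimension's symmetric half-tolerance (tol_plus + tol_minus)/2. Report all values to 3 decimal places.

Stack each dimension's contribution:
  +A: nom +3.300 → Σnom=3.300; wc +0.280/-0.420 → slack +0.280/-0.420; half-tol=0.350, Σhalf²=0.122500
  -B: nom -23.200 → Σnom=-19.900; wc +0.463/-0.212 → slack +0.743/-0.632; half-tol=0.338, Σhalf²=0.236406
  +C: nom +32.400 → Σnom=12.500; wc +0.320/-0.200 → slack +1.063/-0.832; half-tol=0.260, Σhalf²=0.304006
  -D: nom -35.500 → Σnom=-23.000; wc +0.269/-0.490 → slack +1.332/-1.322; half-tol=0.380, Σhalf²=0.448026
Nominal = -23.000. Worst-case = [-23.000 - 1.322, -23.000 + 1.332] = [-24.322, -21.668]. RSS = √0.448026 = 0.669.

nominal=-23.000 wc=[-24.322,-21.668] rss=0.669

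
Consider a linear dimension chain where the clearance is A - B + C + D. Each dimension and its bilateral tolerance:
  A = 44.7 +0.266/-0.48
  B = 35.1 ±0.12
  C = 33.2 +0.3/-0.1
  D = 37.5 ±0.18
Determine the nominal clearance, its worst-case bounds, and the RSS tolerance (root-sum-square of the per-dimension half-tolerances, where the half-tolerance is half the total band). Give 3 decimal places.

nominal=80.300 wc=[79.420,81.166] rss=0.475

Stack each dimension's contribution:
  +A: nom +44.700 → Σnom=44.700; wc +0.266/-0.480 → slack +0.266/-0.480; half-tol=0.373, Σhalf²=0.139129
  -B: nom -35.100 → Σnom=9.600; wc +0.120/-0.120 → slack +0.386/-0.600; half-tol=0.120, Σhalf²=0.153529
  +C: nom +33.200 → Σnom=42.800; wc +0.300/-0.100 → slack +0.686/-0.700; half-tol=0.200, Σhalf²=0.193529
  +D: nom +37.500 → Σnom=80.300; wc +0.180/-0.180 → slack +0.866/-0.880; half-tol=0.180, Σhalf²=0.225929
Nominal = 80.300. Worst-case = [80.300 - 0.880, 80.300 + 0.866] = [79.420, 81.166]. RSS = √0.225929 = 0.475.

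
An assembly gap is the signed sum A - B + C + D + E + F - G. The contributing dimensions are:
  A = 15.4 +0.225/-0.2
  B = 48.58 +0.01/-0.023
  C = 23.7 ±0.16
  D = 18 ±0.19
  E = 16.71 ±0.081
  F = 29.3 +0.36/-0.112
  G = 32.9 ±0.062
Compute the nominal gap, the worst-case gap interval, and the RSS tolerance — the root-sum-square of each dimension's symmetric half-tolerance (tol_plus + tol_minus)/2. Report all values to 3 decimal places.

Stack each dimension's contribution:
  +A: nom +15.400 → Σnom=15.400; wc +0.225/-0.200 → slack +0.225/-0.200; half-tol=0.213, Σhalf²=0.045156
  -B: nom -48.580 → Σnom=-33.180; wc +0.023/-0.010 → slack +0.248/-0.210; half-tol=0.017, Σhalf²=0.045429
  +C: nom +23.700 → Σnom=-9.480; wc +0.160/-0.160 → slack +0.408/-0.370; half-tol=0.160, Σhalf²=0.071029
  +D: nom +18.000 → Σnom=8.520; wc +0.190/-0.190 → slack +0.598/-0.560; half-tol=0.190, Σhalf²=0.107129
  +E: nom +16.710 → Σnom=25.230; wc +0.081/-0.081 → slack +0.679/-0.641; half-tol=0.081, Σhalf²=0.113690
  +F: nom +29.300 → Σnom=54.530; wc +0.360/-0.112 → slack +1.039/-0.753; half-tol=0.236, Σhalf²=0.169386
  -G: nom -32.900 → Σnom=21.630; wc +0.062/-0.062 → slack +1.101/-0.815; half-tol=0.062, Σhalf²=0.173230
Nominal = 21.630. Worst-case = [21.630 - 0.815, 21.630 + 1.101] = [20.815, 22.731]. RSS = √0.173230 = 0.416.

nominal=21.630 wc=[20.815,22.731] rss=0.416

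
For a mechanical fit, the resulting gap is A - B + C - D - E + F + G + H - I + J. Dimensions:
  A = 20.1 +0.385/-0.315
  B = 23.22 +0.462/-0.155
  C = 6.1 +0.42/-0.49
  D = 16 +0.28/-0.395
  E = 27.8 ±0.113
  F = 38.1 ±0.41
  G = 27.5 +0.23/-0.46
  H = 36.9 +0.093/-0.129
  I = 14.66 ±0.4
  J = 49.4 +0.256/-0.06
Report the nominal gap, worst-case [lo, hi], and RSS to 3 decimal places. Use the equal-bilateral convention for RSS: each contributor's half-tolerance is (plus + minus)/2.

Stack each dimension's contribution:
  +A: nom +20.100 → Σnom=20.100; wc +0.385/-0.315 → slack +0.385/-0.315; half-tol=0.350, Σhalf²=0.122500
  -B: nom -23.220 → Σnom=-3.120; wc +0.155/-0.462 → slack +0.540/-0.777; half-tol=0.308, Σhalf²=0.217672
  +C: nom +6.100 → Σnom=2.980; wc +0.420/-0.490 → slack +0.960/-1.267; half-tol=0.455, Σhalf²=0.424697
  -D: nom -16.000 → Σnom=-13.020; wc +0.395/-0.280 → slack +1.355/-1.547; half-tol=0.338, Σhalf²=0.538603
  -E: nom -27.800 → Σnom=-40.820; wc +0.113/-0.113 → slack +1.468/-1.660; half-tol=0.113, Σhalf²=0.551372
  +F: nom +38.100 → Σnom=-2.720; wc +0.410/-0.410 → slack +1.878/-2.070; half-tol=0.410, Σhalf²=0.719472
  +G: nom +27.500 → Σnom=24.780; wc +0.230/-0.460 → slack +2.108/-2.530; half-tol=0.345, Σhalf²=0.838498
  +H: nom +36.900 → Σnom=61.680; wc +0.093/-0.129 → slack +2.201/-2.659; half-tol=0.111, Σhalf²=0.850819
  -I: nom -14.660 → Σnom=47.020; wc +0.400/-0.400 → slack +2.601/-3.059; half-tol=0.400, Σhalf²=1.010819
  +J: nom +49.400 → Σnom=96.420; wc +0.256/-0.060 → slack +2.857/-3.119; half-tol=0.158, Σhalf²=1.035783
Nominal = 96.420. Worst-case = [96.420 - 3.119, 96.420 + 2.857] = [93.301, 99.277]. RSS = √1.035783 = 1.018.

nominal=96.420 wc=[93.301,99.277] rss=1.018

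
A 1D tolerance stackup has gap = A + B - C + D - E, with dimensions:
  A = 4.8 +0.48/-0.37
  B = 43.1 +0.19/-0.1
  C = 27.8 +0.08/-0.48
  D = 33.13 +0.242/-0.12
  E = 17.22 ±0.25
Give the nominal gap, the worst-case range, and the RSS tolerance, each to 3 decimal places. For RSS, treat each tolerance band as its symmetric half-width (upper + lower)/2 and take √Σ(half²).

nominal=36.010 wc=[35.090,37.652] rss=0.613

Stack each dimension's contribution:
  +A: nom +4.800 → Σnom=4.800; wc +0.480/-0.370 → slack +0.480/-0.370; half-tol=0.425, Σhalf²=0.180625
  +B: nom +43.100 → Σnom=47.900; wc +0.190/-0.100 → slack +0.670/-0.470; half-tol=0.145, Σhalf²=0.201650
  -C: nom -27.800 → Σnom=20.100; wc +0.480/-0.080 → slack +1.150/-0.550; half-tol=0.280, Σhalf²=0.280050
  +D: nom +33.130 → Σnom=53.230; wc +0.242/-0.120 → slack +1.392/-0.670; half-tol=0.181, Σhalf²=0.312811
  -E: nom -17.220 → Σnom=36.010; wc +0.250/-0.250 → slack +1.642/-0.920; half-tol=0.250, Σhalf²=0.375311
Nominal = 36.010. Worst-case = [36.010 - 0.920, 36.010 + 1.642] = [35.090, 37.652]. RSS = √0.375311 = 0.613.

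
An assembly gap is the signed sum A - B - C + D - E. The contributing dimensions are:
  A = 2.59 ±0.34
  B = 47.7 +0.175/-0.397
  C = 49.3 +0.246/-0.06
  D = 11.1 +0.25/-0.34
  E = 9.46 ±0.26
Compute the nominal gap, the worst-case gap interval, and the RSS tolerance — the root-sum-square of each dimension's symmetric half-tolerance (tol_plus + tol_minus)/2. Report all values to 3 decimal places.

nominal=-92.770 wc=[-94.131,-91.463] rss=0.613

Stack each dimension's contribution:
  +A: nom +2.590 → Σnom=2.590; wc +0.340/-0.340 → slack +0.340/-0.340; half-tol=0.340, Σhalf²=0.115600
  -B: nom -47.700 → Σnom=-45.110; wc +0.397/-0.175 → slack +0.737/-0.515; half-tol=0.286, Σhalf²=0.197396
  -C: nom -49.300 → Σnom=-94.410; wc +0.060/-0.246 → slack +0.797/-0.761; half-tol=0.153, Σhalf²=0.220805
  +D: nom +11.100 → Σnom=-83.310; wc +0.250/-0.340 → slack +1.047/-1.101; half-tol=0.295, Σhalf²=0.307830
  -E: nom -9.460 → Σnom=-92.770; wc +0.260/-0.260 → slack +1.307/-1.361; half-tol=0.260, Σhalf²=0.375430
Nominal = -92.770. Worst-case = [-92.770 - 1.361, -92.770 + 1.307] = [-94.131, -91.463]. RSS = √0.375430 = 0.613.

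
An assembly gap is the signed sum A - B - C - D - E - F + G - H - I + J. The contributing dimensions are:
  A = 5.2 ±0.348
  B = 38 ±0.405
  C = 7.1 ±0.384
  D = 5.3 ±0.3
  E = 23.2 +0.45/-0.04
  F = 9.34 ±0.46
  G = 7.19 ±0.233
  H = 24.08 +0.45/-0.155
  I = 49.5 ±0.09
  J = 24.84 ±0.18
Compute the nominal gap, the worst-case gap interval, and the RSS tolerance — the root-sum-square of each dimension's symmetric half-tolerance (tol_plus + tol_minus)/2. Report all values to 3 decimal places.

Stack each dimension's contribution:
  +A: nom +5.200 → Σnom=5.200; wc +0.348/-0.348 → slack +0.348/-0.348; half-tol=0.348, Σhalf²=0.121104
  -B: nom -38.000 → Σnom=-32.800; wc +0.405/-0.405 → slack +0.753/-0.753; half-tol=0.405, Σhalf²=0.285129
  -C: nom -7.100 → Σnom=-39.900; wc +0.384/-0.384 → slack +1.137/-1.137; half-tol=0.384, Σhalf²=0.432585
  -D: nom -5.300 → Σnom=-45.200; wc +0.300/-0.300 → slack +1.437/-1.437; half-tol=0.300, Σhalf²=0.522585
  -E: nom -23.200 → Σnom=-68.400; wc +0.040/-0.450 → slack +1.477/-1.887; half-tol=0.245, Σhalf²=0.582610
  -F: nom -9.340 → Σnom=-77.740; wc +0.460/-0.460 → slack +1.937/-2.347; half-tol=0.460, Σhalf²=0.794210
  +G: nom +7.190 → Σnom=-70.550; wc +0.233/-0.233 → slack +2.170/-2.580; half-tol=0.233, Σhalf²=0.848499
  -H: nom -24.080 → Σnom=-94.630; wc +0.155/-0.450 → slack +2.325/-3.030; half-tol=0.302, Σhalf²=0.940005
  -I: nom -49.500 → Σnom=-144.130; wc +0.090/-0.090 → slack +2.415/-3.120; half-tol=0.090, Σhalf²=0.948105
  +J: nom +24.840 → Σnom=-119.290; wc +0.180/-0.180 → slack +2.595/-3.300; half-tol=0.180, Σhalf²=0.980505
Nominal = -119.290. Worst-case = [-119.290 - 3.300, -119.290 + 2.595] = [-122.590, -116.695]. RSS = √0.980505 = 0.990.

nominal=-119.290 wc=[-122.590,-116.695] rss=0.990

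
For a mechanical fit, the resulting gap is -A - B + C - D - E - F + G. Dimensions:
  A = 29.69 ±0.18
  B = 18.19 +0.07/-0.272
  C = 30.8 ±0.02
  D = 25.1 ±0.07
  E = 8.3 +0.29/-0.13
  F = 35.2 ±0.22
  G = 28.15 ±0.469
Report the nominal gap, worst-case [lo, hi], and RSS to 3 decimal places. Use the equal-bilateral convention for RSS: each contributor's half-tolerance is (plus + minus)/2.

nominal=-57.530 wc=[-58.849,-56.169] rss=0.616

Stack each dimension's contribution:
  -A: nom -29.690 → Σnom=-29.690; wc +0.180/-0.180 → slack +0.180/-0.180; half-tol=0.180, Σhalf²=0.032400
  -B: nom -18.190 → Σnom=-47.880; wc +0.272/-0.070 → slack +0.452/-0.250; half-tol=0.171, Σhalf²=0.061641
  +C: nom +30.800 → Σnom=-17.080; wc +0.020/-0.020 → slack +0.472/-0.270; half-tol=0.020, Σhalf²=0.062041
  -D: nom -25.100 → Σnom=-42.180; wc +0.070/-0.070 → slack +0.542/-0.340; half-tol=0.070, Σhalf²=0.066941
  -E: nom -8.300 → Σnom=-50.480; wc +0.130/-0.290 → slack +0.672/-0.630; half-tol=0.210, Σhalf²=0.111041
  -F: nom -35.200 → Σnom=-85.680; wc +0.220/-0.220 → slack +0.892/-0.850; half-tol=0.220, Σhalf²=0.159441
  +G: nom +28.150 → Σnom=-57.530; wc +0.469/-0.469 → slack +1.361/-1.319; half-tol=0.469, Σhalf²=0.379402
Nominal = -57.530. Worst-case = [-57.530 - 1.319, -57.530 + 1.361] = [-58.849, -56.169]. RSS = √0.379402 = 0.616.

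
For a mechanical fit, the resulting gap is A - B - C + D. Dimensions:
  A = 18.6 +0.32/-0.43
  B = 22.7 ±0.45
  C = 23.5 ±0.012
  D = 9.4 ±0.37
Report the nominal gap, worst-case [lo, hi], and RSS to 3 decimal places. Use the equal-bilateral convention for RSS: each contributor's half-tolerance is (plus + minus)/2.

nominal=-18.200 wc=[-19.462,-17.048] rss=0.693

Stack each dimension's contribution:
  +A: nom +18.600 → Σnom=18.600; wc +0.320/-0.430 → slack +0.320/-0.430; half-tol=0.375, Σhalf²=0.140625
  -B: nom -22.700 → Σnom=-4.100; wc +0.450/-0.450 → slack +0.770/-0.880; half-tol=0.450, Σhalf²=0.343125
  -C: nom -23.500 → Σnom=-27.600; wc +0.012/-0.012 → slack +0.782/-0.892; half-tol=0.012, Σhalf²=0.343269
  +D: nom +9.400 → Σnom=-18.200; wc +0.370/-0.370 → slack +1.152/-1.262; half-tol=0.370, Σhalf²=0.480169
Nominal = -18.200. Worst-case = [-18.200 - 1.262, -18.200 + 1.152] = [-19.462, -17.048]. RSS = √0.480169 = 0.693.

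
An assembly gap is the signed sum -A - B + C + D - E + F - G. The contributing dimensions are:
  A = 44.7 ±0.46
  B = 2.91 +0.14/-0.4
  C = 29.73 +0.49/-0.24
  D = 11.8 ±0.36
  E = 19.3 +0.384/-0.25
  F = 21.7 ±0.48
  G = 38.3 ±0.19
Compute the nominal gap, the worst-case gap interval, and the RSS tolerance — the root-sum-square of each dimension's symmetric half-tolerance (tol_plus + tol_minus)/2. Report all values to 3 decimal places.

nominal=-41.980 wc=[-44.234,-39.350] rss=0.956

Stack each dimension's contribution:
  -A: nom -44.700 → Σnom=-44.700; wc +0.460/-0.460 → slack +0.460/-0.460; half-tol=0.460, Σhalf²=0.211600
  -B: nom -2.910 → Σnom=-47.610; wc +0.400/-0.140 → slack +0.860/-0.600; half-tol=0.270, Σhalf²=0.284500
  +C: nom +29.730 → Σnom=-17.880; wc +0.490/-0.240 → slack +1.350/-0.840; half-tol=0.365, Σhalf²=0.417725
  +D: nom +11.800 → Σnom=-6.080; wc +0.360/-0.360 → slack +1.710/-1.200; half-tol=0.360, Σhalf²=0.547325
  -E: nom -19.300 → Σnom=-25.380; wc +0.250/-0.384 → slack +1.960/-1.584; half-tol=0.317, Σhalf²=0.647814
  +F: nom +21.700 → Σnom=-3.680; wc +0.480/-0.480 → slack +2.440/-2.064; half-tol=0.480, Σhalf²=0.878214
  -G: nom -38.300 → Σnom=-41.980; wc +0.190/-0.190 → slack +2.630/-2.254; half-tol=0.190, Σhalf²=0.914314
Nominal = -41.980. Worst-case = [-41.980 - 2.254, -41.980 + 2.630] = [-44.234, -39.350]. RSS = √0.914314 = 0.956.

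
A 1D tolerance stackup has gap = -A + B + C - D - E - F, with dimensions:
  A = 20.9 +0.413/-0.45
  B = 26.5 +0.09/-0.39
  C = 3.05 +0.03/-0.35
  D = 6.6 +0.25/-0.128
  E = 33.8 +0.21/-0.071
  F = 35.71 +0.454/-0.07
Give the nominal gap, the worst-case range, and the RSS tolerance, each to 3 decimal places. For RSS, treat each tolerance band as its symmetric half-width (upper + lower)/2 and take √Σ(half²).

Stack each dimension's contribution:
  -A: nom -20.900 → Σnom=-20.900; wc +0.450/-0.413 → slack +0.450/-0.413; half-tol=0.431, Σhalf²=0.186192
  +B: nom +26.500 → Σnom=5.600; wc +0.090/-0.390 → slack +0.540/-0.803; half-tol=0.240, Σhalf²=0.243792
  +C: nom +3.050 → Σnom=8.650; wc +0.030/-0.350 → slack +0.570/-1.153; half-tol=0.190, Σhalf²=0.279892
  -D: nom -6.600 → Σnom=2.050; wc +0.128/-0.250 → slack +0.698/-1.403; half-tol=0.189, Σhalf²=0.315613
  -E: nom -33.800 → Σnom=-31.750; wc +0.071/-0.210 → slack +0.769/-1.613; half-tol=0.140, Σhalf²=0.335354
  -F: nom -35.710 → Σnom=-67.460; wc +0.070/-0.454 → slack +0.839/-2.067; half-tol=0.262, Σhalf²=0.403998
Nominal = -67.460. Worst-case = [-67.460 - 2.067, -67.460 + 0.839] = [-69.527, -66.621]. RSS = √0.403998 = 0.636.

nominal=-67.460 wc=[-69.527,-66.621] rss=0.636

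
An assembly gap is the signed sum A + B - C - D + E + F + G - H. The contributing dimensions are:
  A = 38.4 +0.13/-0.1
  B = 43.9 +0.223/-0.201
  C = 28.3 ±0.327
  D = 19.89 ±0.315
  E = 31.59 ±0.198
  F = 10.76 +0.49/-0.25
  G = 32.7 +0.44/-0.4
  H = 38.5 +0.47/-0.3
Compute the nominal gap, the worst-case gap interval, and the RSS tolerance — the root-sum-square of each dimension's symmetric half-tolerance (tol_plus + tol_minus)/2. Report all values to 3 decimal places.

Stack each dimension's contribution:
  +A: nom +38.400 → Σnom=38.400; wc +0.130/-0.100 → slack +0.130/-0.100; half-tol=0.115, Σhalf²=0.013225
  +B: nom +43.900 → Σnom=82.300; wc +0.223/-0.201 → slack +0.353/-0.301; half-tol=0.212, Σhalf²=0.058169
  -C: nom -28.300 → Σnom=54.000; wc +0.327/-0.327 → slack +0.680/-0.628; half-tol=0.327, Σhalf²=0.165098
  -D: nom -19.890 → Σnom=34.110; wc +0.315/-0.315 → slack +0.995/-0.943; half-tol=0.315, Σhalf²=0.264323
  +E: nom +31.590 → Σnom=65.700; wc +0.198/-0.198 → slack +1.193/-1.141; half-tol=0.198, Σhalf²=0.303527
  +F: nom +10.760 → Σnom=76.460; wc +0.490/-0.250 → slack +1.683/-1.391; half-tol=0.370, Σhalf²=0.440427
  +G: nom +32.700 → Σnom=109.160; wc +0.440/-0.400 → slack +2.123/-1.791; half-tol=0.420, Σhalf²=0.616827
  -H: nom -38.500 → Σnom=70.660; wc +0.300/-0.470 → slack +2.423/-2.261; half-tol=0.385, Σhalf²=0.765052
Nominal = 70.660. Worst-case = [70.660 - 2.261, 70.660 + 2.423] = [68.399, 73.083]. RSS = √0.765052 = 0.875.

nominal=70.660 wc=[68.399,73.083] rss=0.875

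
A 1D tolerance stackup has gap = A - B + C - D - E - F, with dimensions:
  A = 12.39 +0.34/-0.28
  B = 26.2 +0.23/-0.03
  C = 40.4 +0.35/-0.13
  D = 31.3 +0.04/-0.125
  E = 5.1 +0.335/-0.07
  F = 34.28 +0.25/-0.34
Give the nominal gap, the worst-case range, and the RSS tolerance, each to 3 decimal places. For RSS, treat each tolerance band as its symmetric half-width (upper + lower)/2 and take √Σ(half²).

nominal=-44.090 wc=[-45.355,-42.835] rss=0.553

Stack each dimension's contribution:
  +A: nom +12.390 → Σnom=12.390; wc +0.340/-0.280 → slack +0.340/-0.280; half-tol=0.310, Σhalf²=0.096100
  -B: nom -26.200 → Σnom=-13.810; wc +0.030/-0.230 → slack +0.370/-0.510; half-tol=0.130, Σhalf²=0.113000
  +C: nom +40.400 → Σnom=26.590; wc +0.350/-0.130 → slack +0.720/-0.640; half-tol=0.240, Σhalf²=0.170600
  -D: nom -31.300 → Σnom=-4.710; wc +0.125/-0.040 → slack +0.845/-0.680; half-tol=0.083, Σhalf²=0.177406
  -E: nom -5.100 → Σnom=-9.810; wc +0.070/-0.335 → slack +0.915/-1.015; half-tol=0.203, Σhalf²=0.218413
  -F: nom -34.280 → Σnom=-44.090; wc +0.340/-0.250 → slack +1.255/-1.265; half-tol=0.295, Σhalf²=0.305438
Nominal = -44.090. Worst-case = [-44.090 - 1.265, -44.090 + 1.255] = [-45.355, -42.835]. RSS = √0.305438 = 0.553.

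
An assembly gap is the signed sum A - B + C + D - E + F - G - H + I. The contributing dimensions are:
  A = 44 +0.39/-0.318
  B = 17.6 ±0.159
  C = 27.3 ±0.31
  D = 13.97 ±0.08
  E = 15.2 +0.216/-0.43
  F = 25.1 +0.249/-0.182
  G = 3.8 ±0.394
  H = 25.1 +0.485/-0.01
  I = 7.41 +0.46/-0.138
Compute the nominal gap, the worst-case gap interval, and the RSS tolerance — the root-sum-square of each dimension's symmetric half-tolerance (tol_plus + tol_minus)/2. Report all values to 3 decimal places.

nominal=56.080 wc=[53.798,58.562] rss=0.842

Stack each dimension's contribution:
  +A: nom +44.000 → Σnom=44.000; wc +0.390/-0.318 → slack +0.390/-0.318; half-tol=0.354, Σhalf²=0.125316
  -B: nom -17.600 → Σnom=26.400; wc +0.159/-0.159 → slack +0.549/-0.477; half-tol=0.159, Σhalf²=0.150597
  +C: nom +27.300 → Σnom=53.700; wc +0.310/-0.310 → slack +0.859/-0.787; half-tol=0.310, Σhalf²=0.246697
  +D: nom +13.970 → Σnom=67.670; wc +0.080/-0.080 → slack +0.939/-0.867; half-tol=0.080, Σhalf²=0.253097
  -E: nom -15.200 → Σnom=52.470; wc +0.430/-0.216 → slack +1.369/-1.083; half-tol=0.323, Σhalf²=0.357426
  +F: nom +25.100 → Σnom=77.570; wc +0.249/-0.182 → slack +1.618/-1.265; half-tol=0.215, Σhalf²=0.403866
  -G: nom -3.800 → Σnom=73.770; wc +0.394/-0.394 → slack +2.012/-1.659; half-tol=0.394, Σhalf²=0.559102
  -H: nom -25.100 → Σnom=48.670; wc +0.010/-0.485 → slack +2.022/-2.144; half-tol=0.247, Σhalf²=0.620359
  +I: nom +7.410 → Σnom=56.080; wc +0.460/-0.138 → slack +2.482/-2.282; half-tol=0.299, Σhalf²=0.709760
Nominal = 56.080. Worst-case = [56.080 - 2.282, 56.080 + 2.482] = [53.798, 58.562]. RSS = √0.709760 = 0.842.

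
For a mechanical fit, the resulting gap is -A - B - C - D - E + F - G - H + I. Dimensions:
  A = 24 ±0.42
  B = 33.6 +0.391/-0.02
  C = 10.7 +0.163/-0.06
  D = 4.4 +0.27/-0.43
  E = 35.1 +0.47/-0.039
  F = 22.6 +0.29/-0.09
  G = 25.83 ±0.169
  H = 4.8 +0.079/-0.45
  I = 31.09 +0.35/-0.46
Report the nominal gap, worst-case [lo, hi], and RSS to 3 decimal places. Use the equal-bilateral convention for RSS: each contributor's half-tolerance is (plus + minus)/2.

Stack each dimension's contribution:
  -A: nom -24.000 → Σnom=-24.000; wc +0.420/-0.420 → slack +0.420/-0.420; half-tol=0.420, Σhalf²=0.176400
  -B: nom -33.600 → Σnom=-57.600; wc +0.020/-0.391 → slack +0.440/-0.811; half-tol=0.206, Σhalf²=0.218630
  -C: nom -10.700 → Σnom=-68.300; wc +0.060/-0.163 → slack +0.500/-0.974; half-tol=0.112, Σhalf²=0.231062
  -D: nom -4.400 → Σnom=-72.700; wc +0.430/-0.270 → slack +0.930/-1.244; half-tol=0.350, Σhalf²=0.353562
  -E: nom -35.100 → Σnom=-107.800; wc +0.039/-0.470 → slack +0.969/-1.714; half-tol=0.255, Σhalf²=0.418333
  +F: nom +22.600 → Σnom=-85.200; wc +0.290/-0.090 → slack +1.259/-1.804; half-tol=0.190, Σhalf²=0.454433
  -G: nom -25.830 → Σnom=-111.030; wc +0.169/-0.169 → slack +1.428/-1.973; half-tol=0.169, Σhalf²=0.482994
  -H: nom -4.800 → Σnom=-115.830; wc +0.450/-0.079 → slack +1.878/-2.052; half-tol=0.265, Σhalf²=0.552954
  +I: nom +31.090 → Σnom=-84.740; wc +0.350/-0.460 → slack +2.228/-2.512; half-tol=0.405, Σhalf²=0.716979
Nominal = -84.740. Worst-case = [-84.740 - 2.512, -84.740 + 2.228] = [-87.252, -82.512]. RSS = √0.716979 = 0.847.

nominal=-84.740 wc=[-87.252,-82.512] rss=0.847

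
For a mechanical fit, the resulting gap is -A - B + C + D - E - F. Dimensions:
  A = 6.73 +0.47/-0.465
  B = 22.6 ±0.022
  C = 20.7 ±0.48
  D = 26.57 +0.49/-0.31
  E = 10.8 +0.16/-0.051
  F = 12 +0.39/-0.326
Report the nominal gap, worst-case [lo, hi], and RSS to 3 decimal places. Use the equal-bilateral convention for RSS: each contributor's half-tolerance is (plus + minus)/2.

Stack each dimension's contribution:
  -A: nom -6.730 → Σnom=-6.730; wc +0.465/-0.470 → slack +0.465/-0.470; half-tol=0.468, Σhalf²=0.218556
  -B: nom -22.600 → Σnom=-29.330; wc +0.022/-0.022 → slack +0.487/-0.492; half-tol=0.022, Σhalf²=0.219040
  +C: nom +20.700 → Σnom=-8.630; wc +0.480/-0.480 → slack +0.967/-0.972; half-tol=0.480, Σhalf²=0.449440
  +D: nom +26.570 → Σnom=17.940; wc +0.490/-0.310 → slack +1.457/-1.282; half-tol=0.400, Σhalf²=0.609440
  -E: nom -10.800 → Σnom=7.140; wc +0.051/-0.160 → slack +1.508/-1.442; half-tol=0.105, Σhalf²=0.620571
  -F: nom -12.000 → Σnom=-4.860; wc +0.326/-0.390 → slack +1.834/-1.832; half-tol=0.358, Σhalf²=0.748735
Nominal = -4.860. Worst-case = [-4.860 - 1.832, -4.860 + 1.834] = [-6.692, -3.026]. RSS = √0.748735 = 0.865.

nominal=-4.860 wc=[-6.692,-3.026] rss=0.865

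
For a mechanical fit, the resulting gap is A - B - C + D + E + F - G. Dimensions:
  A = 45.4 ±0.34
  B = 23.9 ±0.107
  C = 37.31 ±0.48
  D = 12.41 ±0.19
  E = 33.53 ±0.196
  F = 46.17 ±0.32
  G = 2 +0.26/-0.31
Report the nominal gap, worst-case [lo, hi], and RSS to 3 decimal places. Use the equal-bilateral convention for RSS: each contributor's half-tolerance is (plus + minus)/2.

Stack each dimension's contribution:
  +A: nom +45.400 → Σnom=45.400; wc +0.340/-0.340 → slack +0.340/-0.340; half-tol=0.340, Σhalf²=0.115600
  -B: nom -23.900 → Σnom=21.500; wc +0.107/-0.107 → slack +0.447/-0.447; half-tol=0.107, Σhalf²=0.127049
  -C: nom -37.310 → Σnom=-15.810; wc +0.480/-0.480 → slack +0.927/-0.927; half-tol=0.480, Σhalf²=0.357449
  +D: nom +12.410 → Σnom=-3.400; wc +0.190/-0.190 → slack +1.117/-1.117; half-tol=0.190, Σhalf²=0.393549
  +E: nom +33.530 → Σnom=30.130; wc +0.196/-0.196 → slack +1.313/-1.313; half-tol=0.196, Σhalf²=0.431965
  +F: nom +46.170 → Σnom=76.300; wc +0.320/-0.320 → slack +1.633/-1.633; half-tol=0.320, Σhalf²=0.534365
  -G: nom -2.000 → Σnom=74.300; wc +0.310/-0.260 → slack +1.943/-1.893; half-tol=0.285, Σhalf²=0.615590
Nominal = 74.300. Worst-case = [74.300 - 1.893, 74.300 + 1.943] = [72.407, 76.243]. RSS = √0.615590 = 0.785.

nominal=74.300 wc=[72.407,76.243] rss=0.785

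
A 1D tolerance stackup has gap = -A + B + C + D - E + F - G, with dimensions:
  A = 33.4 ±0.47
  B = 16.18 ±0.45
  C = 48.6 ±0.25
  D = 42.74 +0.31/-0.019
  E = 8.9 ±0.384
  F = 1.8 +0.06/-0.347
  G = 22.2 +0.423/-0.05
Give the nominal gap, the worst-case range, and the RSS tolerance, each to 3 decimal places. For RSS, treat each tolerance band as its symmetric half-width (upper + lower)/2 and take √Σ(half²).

Stack each dimension's contribution:
  -A: nom -33.400 → Σnom=-33.400; wc +0.470/-0.470 → slack +0.470/-0.470; half-tol=0.470, Σhalf²=0.220900
  +B: nom +16.180 → Σnom=-17.220; wc +0.450/-0.450 → slack +0.920/-0.920; half-tol=0.450, Σhalf²=0.423400
  +C: nom +48.600 → Σnom=31.380; wc +0.250/-0.250 → slack +1.170/-1.170; half-tol=0.250, Σhalf²=0.485900
  +D: nom +42.740 → Σnom=74.120; wc +0.310/-0.019 → slack +1.480/-1.189; half-tol=0.165, Σhalf²=0.512960
  -E: nom -8.900 → Σnom=65.220; wc +0.384/-0.384 → slack +1.864/-1.573; half-tol=0.384, Σhalf²=0.660416
  +F: nom +1.800 → Σnom=67.020; wc +0.060/-0.347 → slack +1.924/-1.920; half-tol=0.203, Σhalf²=0.701829
  -G: nom -22.200 → Σnom=44.820; wc +0.050/-0.423 → slack +1.974/-2.343; half-tol=0.236, Σhalf²=0.757761
Nominal = 44.820. Worst-case = [44.820 - 2.343, 44.820 + 1.974] = [42.477, 46.794]. RSS = √0.757761 = 0.870.

nominal=44.820 wc=[42.477,46.794] rss=0.870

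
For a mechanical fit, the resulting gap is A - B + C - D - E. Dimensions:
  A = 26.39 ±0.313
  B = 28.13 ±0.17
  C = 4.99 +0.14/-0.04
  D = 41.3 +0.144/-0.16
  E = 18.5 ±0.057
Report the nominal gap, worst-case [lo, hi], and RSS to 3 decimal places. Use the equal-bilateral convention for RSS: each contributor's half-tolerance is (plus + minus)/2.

Stack each dimension's contribution:
  +A: nom +26.390 → Σnom=26.390; wc +0.313/-0.313 → slack +0.313/-0.313; half-tol=0.313, Σhalf²=0.097969
  -B: nom -28.130 → Σnom=-1.740; wc +0.170/-0.170 → slack +0.483/-0.483; half-tol=0.170, Σhalf²=0.126869
  +C: nom +4.990 → Σnom=3.250; wc +0.140/-0.040 → slack +0.623/-0.523; half-tol=0.090, Σhalf²=0.134969
  -D: nom -41.300 → Σnom=-38.050; wc +0.160/-0.144 → slack +0.783/-0.667; half-tol=0.152, Σhalf²=0.158073
  -E: nom -18.500 → Σnom=-56.550; wc +0.057/-0.057 → slack +0.840/-0.724; half-tol=0.057, Σhalf²=0.161322
Nominal = -56.550. Worst-case = [-56.550 - 0.724, -56.550 + 0.840] = [-57.274, -55.710]. RSS = √0.161322 = 0.402.

nominal=-56.550 wc=[-57.274,-55.710] rss=0.402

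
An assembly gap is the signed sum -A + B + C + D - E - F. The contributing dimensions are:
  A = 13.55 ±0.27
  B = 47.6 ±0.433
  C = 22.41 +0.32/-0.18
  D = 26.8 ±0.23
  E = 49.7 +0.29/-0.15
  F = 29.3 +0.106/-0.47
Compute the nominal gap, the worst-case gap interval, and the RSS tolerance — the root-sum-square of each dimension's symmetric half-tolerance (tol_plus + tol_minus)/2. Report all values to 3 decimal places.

nominal=4.260 wc=[2.751,6.133] rss=0.712

Stack each dimension's contribution:
  -A: nom -13.550 → Σnom=-13.550; wc +0.270/-0.270 → slack +0.270/-0.270; half-tol=0.270, Σhalf²=0.072900
  +B: nom +47.600 → Σnom=34.050; wc +0.433/-0.433 → slack +0.703/-0.703; half-tol=0.433, Σhalf²=0.260389
  +C: nom +22.410 → Σnom=56.460; wc +0.320/-0.180 → slack +1.023/-0.883; half-tol=0.250, Σhalf²=0.322889
  +D: nom +26.800 → Σnom=83.260; wc +0.230/-0.230 → slack +1.253/-1.113; half-tol=0.230, Σhalf²=0.375789
  -E: nom -49.700 → Σnom=33.560; wc +0.150/-0.290 → slack +1.403/-1.403; half-tol=0.220, Σhalf²=0.424189
  -F: nom -29.300 → Σnom=4.260; wc +0.470/-0.106 → slack +1.873/-1.509; half-tol=0.288, Σhalf²=0.507133
Nominal = 4.260. Worst-case = [4.260 - 1.509, 4.260 + 1.873] = [2.751, 6.133]. RSS = √0.507133 = 0.712.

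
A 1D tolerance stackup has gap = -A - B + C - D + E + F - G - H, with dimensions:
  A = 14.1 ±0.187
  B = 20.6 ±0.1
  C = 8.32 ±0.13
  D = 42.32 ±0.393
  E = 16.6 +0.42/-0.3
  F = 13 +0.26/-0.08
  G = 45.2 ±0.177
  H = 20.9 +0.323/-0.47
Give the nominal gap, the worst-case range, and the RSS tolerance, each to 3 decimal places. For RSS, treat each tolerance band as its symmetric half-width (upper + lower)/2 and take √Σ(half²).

nominal=-105.200 wc=[-106.890,-103.063] rss=0.751

Stack each dimension's contribution:
  -A: nom -14.100 → Σnom=-14.100; wc +0.187/-0.187 → slack +0.187/-0.187; half-tol=0.187, Σhalf²=0.034969
  -B: nom -20.600 → Σnom=-34.700; wc +0.100/-0.100 → slack +0.287/-0.287; half-tol=0.100, Σhalf²=0.044969
  +C: nom +8.320 → Σnom=-26.380; wc +0.130/-0.130 → slack +0.417/-0.417; half-tol=0.130, Σhalf²=0.061869
  -D: nom -42.320 → Σnom=-68.700; wc +0.393/-0.393 → slack +0.810/-0.810; half-tol=0.393, Σhalf²=0.216318
  +E: nom +16.600 → Σnom=-52.100; wc +0.420/-0.300 → slack +1.230/-1.110; half-tol=0.360, Σhalf²=0.345918
  +F: nom +13.000 → Σnom=-39.100; wc +0.260/-0.080 → slack +1.490/-1.190; half-tol=0.170, Σhalf²=0.374818
  -G: nom -45.200 → Σnom=-84.300; wc +0.177/-0.177 → slack +1.667/-1.367; half-tol=0.177, Σhalf²=0.406147
  -H: nom -20.900 → Σnom=-105.200; wc +0.470/-0.323 → slack +2.137/-1.690; half-tol=0.396, Σhalf²=0.563359
Nominal = -105.200. Worst-case = [-105.200 - 1.690, -105.200 + 2.137] = [-106.890, -103.063]. RSS = √0.563359 = 0.751.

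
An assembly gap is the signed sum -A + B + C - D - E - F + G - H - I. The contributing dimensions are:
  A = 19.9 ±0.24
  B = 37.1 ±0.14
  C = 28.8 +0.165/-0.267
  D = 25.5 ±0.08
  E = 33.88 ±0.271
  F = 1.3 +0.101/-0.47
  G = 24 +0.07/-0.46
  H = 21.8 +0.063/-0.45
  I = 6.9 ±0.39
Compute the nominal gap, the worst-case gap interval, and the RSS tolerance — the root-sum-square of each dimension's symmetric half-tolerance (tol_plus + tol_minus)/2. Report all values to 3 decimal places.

Stack each dimension's contribution:
  -A: nom -19.900 → Σnom=-19.900; wc +0.240/-0.240 → slack +0.240/-0.240; half-tol=0.240, Σhalf²=0.057600
  +B: nom +37.100 → Σnom=17.200; wc +0.140/-0.140 → slack +0.380/-0.380; half-tol=0.140, Σhalf²=0.077200
  +C: nom +28.800 → Σnom=46.000; wc +0.165/-0.267 → slack +0.545/-0.647; half-tol=0.216, Σhalf²=0.123856
  -D: nom -25.500 → Σnom=20.500; wc +0.080/-0.080 → slack +0.625/-0.727; half-tol=0.080, Σhalf²=0.130256
  -E: nom -33.880 → Σnom=-13.380; wc +0.271/-0.271 → slack +0.896/-0.998; half-tol=0.271, Σhalf²=0.203697
  -F: nom -1.300 → Σnom=-14.680; wc +0.470/-0.101 → slack +1.366/-1.099; half-tol=0.285, Σhalf²=0.285207
  +G: nom +24.000 → Σnom=9.320; wc +0.070/-0.460 → slack +1.436/-1.559; half-tol=0.265, Σhalf²=0.355432
  -H: nom -21.800 → Σnom=-12.480; wc +0.450/-0.063 → slack +1.886/-1.622; half-tol=0.257, Σhalf²=0.421225
  -I: nom -6.900 → Σnom=-19.380; wc +0.390/-0.390 → slack +2.276/-2.012; half-tol=0.390, Σhalf²=0.573325
Nominal = -19.380. Worst-case = [-19.380 - 2.012, -19.380 + 2.276] = [-21.392, -17.104]. RSS = √0.573325 = 0.757.

nominal=-19.380 wc=[-21.392,-17.104] rss=0.757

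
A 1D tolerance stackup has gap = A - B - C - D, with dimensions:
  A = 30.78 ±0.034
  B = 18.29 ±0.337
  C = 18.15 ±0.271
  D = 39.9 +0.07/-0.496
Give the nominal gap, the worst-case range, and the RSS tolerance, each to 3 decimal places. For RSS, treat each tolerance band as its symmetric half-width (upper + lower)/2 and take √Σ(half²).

nominal=-45.560 wc=[-46.272,-44.422] rss=0.518

Stack each dimension's contribution:
  +A: nom +30.780 → Σnom=30.780; wc +0.034/-0.034 → slack +0.034/-0.034; half-tol=0.034, Σhalf²=0.001156
  -B: nom -18.290 → Σnom=12.490; wc +0.337/-0.337 → slack +0.371/-0.371; half-tol=0.337, Σhalf²=0.114725
  -C: nom -18.150 → Σnom=-5.660; wc +0.271/-0.271 → slack +0.642/-0.642; half-tol=0.271, Σhalf²=0.188166
  -D: nom -39.900 → Σnom=-45.560; wc +0.496/-0.070 → slack +1.138/-0.712; half-tol=0.283, Σhalf²=0.268255
Nominal = -45.560. Worst-case = [-45.560 - 0.712, -45.560 + 1.138] = [-46.272, -44.422]. RSS = √0.268255 = 0.518.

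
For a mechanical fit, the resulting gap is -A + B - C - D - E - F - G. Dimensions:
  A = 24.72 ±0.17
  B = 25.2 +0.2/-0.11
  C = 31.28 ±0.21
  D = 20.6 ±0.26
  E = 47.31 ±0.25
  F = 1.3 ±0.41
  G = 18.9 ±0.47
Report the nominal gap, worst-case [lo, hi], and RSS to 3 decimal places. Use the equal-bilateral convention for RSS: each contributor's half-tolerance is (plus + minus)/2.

nominal=-118.910 wc=[-120.790,-116.940] rss=0.785

Stack each dimension's contribution:
  -A: nom -24.720 → Σnom=-24.720; wc +0.170/-0.170 → slack +0.170/-0.170; half-tol=0.170, Σhalf²=0.028900
  +B: nom +25.200 → Σnom=0.480; wc +0.200/-0.110 → slack +0.370/-0.280; half-tol=0.155, Σhalf²=0.052925
  -C: nom -31.280 → Σnom=-30.800; wc +0.210/-0.210 → slack +0.580/-0.490; half-tol=0.210, Σhalf²=0.097025
  -D: nom -20.600 → Σnom=-51.400; wc +0.260/-0.260 → slack +0.840/-0.750; half-tol=0.260, Σhalf²=0.164625
  -E: nom -47.310 → Σnom=-98.710; wc +0.250/-0.250 → slack +1.090/-1.000; half-tol=0.250, Σhalf²=0.227125
  -F: nom -1.300 → Σnom=-100.010; wc +0.410/-0.410 → slack +1.500/-1.410; half-tol=0.410, Σhalf²=0.395225
  -G: nom -18.900 → Σnom=-118.910; wc +0.470/-0.470 → slack +1.970/-1.880; half-tol=0.470, Σhalf²=0.616125
Nominal = -118.910. Worst-case = [-118.910 - 1.880, -118.910 + 1.970] = [-120.790, -116.940]. RSS = √0.616125 = 0.785.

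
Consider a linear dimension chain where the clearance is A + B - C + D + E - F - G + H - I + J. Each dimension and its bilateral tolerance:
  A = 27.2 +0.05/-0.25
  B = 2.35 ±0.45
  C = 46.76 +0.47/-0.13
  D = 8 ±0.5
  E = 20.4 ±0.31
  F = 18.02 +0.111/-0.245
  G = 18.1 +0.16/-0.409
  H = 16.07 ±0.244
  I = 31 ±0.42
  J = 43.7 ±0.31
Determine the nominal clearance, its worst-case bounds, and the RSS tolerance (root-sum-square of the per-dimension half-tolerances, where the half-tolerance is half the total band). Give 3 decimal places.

nominal=3.840 wc=[0.615,6.908] rss=1.052

Stack each dimension's contribution:
  +A: nom +27.200 → Σnom=27.200; wc +0.050/-0.250 → slack +0.050/-0.250; half-tol=0.150, Σhalf²=0.022500
  +B: nom +2.350 → Σnom=29.550; wc +0.450/-0.450 → slack +0.500/-0.700; half-tol=0.450, Σhalf²=0.225000
  -C: nom -46.760 → Σnom=-17.210; wc +0.130/-0.470 → slack +0.630/-1.170; half-tol=0.300, Σhalf²=0.315000
  +D: nom +8.000 → Σnom=-9.210; wc +0.500/-0.500 → slack +1.130/-1.670; half-tol=0.500, Σhalf²=0.565000
  +E: nom +20.400 → Σnom=11.190; wc +0.310/-0.310 → slack +1.440/-1.980; half-tol=0.310, Σhalf²=0.661100
  -F: nom -18.020 → Σnom=-6.830; wc +0.245/-0.111 → slack +1.685/-2.091; half-tol=0.178, Σhalf²=0.692784
  -G: nom -18.100 → Σnom=-24.930; wc +0.409/-0.160 → slack +2.094/-2.251; half-tol=0.284, Σhalf²=0.773724
  +H: nom +16.070 → Σnom=-8.860; wc +0.244/-0.244 → slack +2.338/-2.495; half-tol=0.244, Σhalf²=0.833260
  -I: nom -31.000 → Σnom=-39.860; wc +0.420/-0.420 → slack +2.758/-2.915; half-tol=0.420, Σhalf²=1.009660
  +J: nom +43.700 → Σnom=3.840; wc +0.310/-0.310 → slack +3.068/-3.225; half-tol=0.310, Σhalf²=1.105760
Nominal = 3.840. Worst-case = [3.840 - 3.225, 3.840 + 3.068] = [0.615, 6.908]. RSS = √1.105760 = 1.052.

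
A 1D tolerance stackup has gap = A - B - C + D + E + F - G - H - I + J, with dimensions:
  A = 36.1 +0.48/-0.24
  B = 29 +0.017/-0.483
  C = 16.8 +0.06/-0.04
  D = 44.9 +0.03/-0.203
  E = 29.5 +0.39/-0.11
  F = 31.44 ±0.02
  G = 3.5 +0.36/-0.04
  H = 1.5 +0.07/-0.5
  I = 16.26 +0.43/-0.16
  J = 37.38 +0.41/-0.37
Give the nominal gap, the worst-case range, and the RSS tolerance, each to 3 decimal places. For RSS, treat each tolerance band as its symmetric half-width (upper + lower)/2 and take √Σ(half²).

nominal=112.260 wc=[110.380,114.813] rss=0.795

Stack each dimension's contribution:
  +A: nom +36.100 → Σnom=36.100; wc +0.480/-0.240 → slack +0.480/-0.240; half-tol=0.360, Σhalf²=0.129600
  -B: nom -29.000 → Σnom=7.100; wc +0.483/-0.017 → slack +0.963/-0.257; half-tol=0.250, Σhalf²=0.192100
  -C: nom -16.800 → Σnom=-9.700; wc +0.040/-0.060 → slack +1.003/-0.317; half-tol=0.050, Σhalf²=0.194600
  +D: nom +44.900 → Σnom=35.200; wc +0.030/-0.203 → slack +1.033/-0.520; half-tol=0.117, Σhalf²=0.208172
  +E: nom +29.500 → Σnom=64.700; wc +0.390/-0.110 → slack +1.423/-0.630; half-tol=0.250, Σhalf²=0.270672
  +F: nom +31.440 → Σnom=96.140; wc +0.020/-0.020 → slack +1.443/-0.650; half-tol=0.020, Σhalf²=0.271072
  -G: nom -3.500 → Σnom=92.640; wc +0.040/-0.360 → slack +1.483/-1.010; half-tol=0.200, Σhalf²=0.311072
  -H: nom -1.500 → Σnom=91.140; wc +0.500/-0.070 → slack +1.983/-1.080; half-tol=0.285, Σhalf²=0.392297
  -I: nom -16.260 → Σnom=74.880; wc +0.160/-0.430 → slack +2.143/-1.510; half-tol=0.295, Σhalf²=0.479322
  +J: nom +37.380 → Σnom=112.260; wc +0.410/-0.370 → slack +2.553/-1.880; half-tol=0.390, Σhalf²=0.631422
Nominal = 112.260. Worst-case = [112.260 - 1.880, 112.260 + 2.553] = [110.380, 114.813]. RSS = √0.631422 = 0.795.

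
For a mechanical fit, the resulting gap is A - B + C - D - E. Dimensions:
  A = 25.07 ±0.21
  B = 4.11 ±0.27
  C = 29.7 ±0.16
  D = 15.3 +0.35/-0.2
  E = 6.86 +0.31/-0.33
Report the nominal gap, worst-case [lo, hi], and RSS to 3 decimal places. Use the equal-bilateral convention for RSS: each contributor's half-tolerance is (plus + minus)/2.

Stack each dimension's contribution:
  +A: nom +25.070 → Σnom=25.070; wc +0.210/-0.210 → slack +0.210/-0.210; half-tol=0.210, Σhalf²=0.044100
  -B: nom -4.110 → Σnom=20.960; wc +0.270/-0.270 → slack +0.480/-0.480; half-tol=0.270, Σhalf²=0.117000
  +C: nom +29.700 → Σnom=50.660; wc +0.160/-0.160 → slack +0.640/-0.640; half-tol=0.160, Σhalf²=0.142600
  -D: nom -15.300 → Σnom=35.360; wc +0.200/-0.350 → slack +0.840/-0.990; half-tol=0.275, Σhalf²=0.218225
  -E: nom -6.860 → Σnom=28.500; wc +0.330/-0.310 → slack +1.170/-1.300; half-tol=0.320, Σhalf²=0.320625
Nominal = 28.500. Worst-case = [28.500 - 1.300, 28.500 + 1.170] = [27.200, 29.670]. RSS = √0.320625 = 0.566.

nominal=28.500 wc=[27.200,29.670] rss=0.566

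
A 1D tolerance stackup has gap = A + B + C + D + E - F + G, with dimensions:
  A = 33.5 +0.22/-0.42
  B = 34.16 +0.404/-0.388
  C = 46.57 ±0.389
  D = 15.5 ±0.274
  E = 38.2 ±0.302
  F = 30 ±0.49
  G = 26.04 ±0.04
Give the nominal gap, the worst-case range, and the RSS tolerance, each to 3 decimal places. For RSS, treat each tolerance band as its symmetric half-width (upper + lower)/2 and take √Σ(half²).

Stack each dimension's contribution:
  +A: nom +33.500 → Σnom=33.500; wc +0.220/-0.420 → slack +0.220/-0.420; half-tol=0.320, Σhalf²=0.102400
  +B: nom +34.160 → Σnom=67.660; wc +0.404/-0.388 → slack +0.624/-0.808; half-tol=0.396, Σhalf²=0.259216
  +C: nom +46.570 → Σnom=114.230; wc +0.389/-0.389 → slack +1.013/-1.197; half-tol=0.389, Σhalf²=0.410537
  +D: nom +15.500 → Σnom=129.730; wc +0.274/-0.274 → slack +1.287/-1.471; half-tol=0.274, Σhalf²=0.485613
  +E: nom +38.200 → Σnom=167.930; wc +0.302/-0.302 → slack +1.589/-1.773; half-tol=0.302, Σhalf²=0.576817
  -F: nom -30.000 → Σnom=137.930; wc +0.490/-0.490 → slack +2.079/-2.263; half-tol=0.490, Σhalf²=0.816917
  +G: nom +26.040 → Σnom=163.970; wc +0.040/-0.040 → slack +2.119/-2.303; half-tol=0.040, Σhalf²=0.818517
Nominal = 163.970. Worst-case = [163.970 - 2.303, 163.970 + 2.119] = [161.667, 166.089]. RSS = √0.818517 = 0.905.

nominal=163.970 wc=[161.667,166.089] rss=0.905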